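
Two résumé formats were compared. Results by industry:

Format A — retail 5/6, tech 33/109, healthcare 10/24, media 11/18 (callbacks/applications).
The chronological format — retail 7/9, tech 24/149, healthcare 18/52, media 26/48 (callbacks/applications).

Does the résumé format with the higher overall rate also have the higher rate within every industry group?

Retail: Format A 5/6 = 83.3%, the chronological format 7/9 = 77.8% → Format A
Tech: Format A 33/109 = 30.3%, the chronological format 24/149 = 16.1% → Format A
Healthcare: Format A 10/24 = 41.7%, the chronological format 18/52 = 34.6% → Format A
Media: Format A 11/18 = 61.1%, the chronological format 26/48 = 54.2% → Format A
Overall: Format A 59/157 = 37.6%, the chronological format 75/258 = 29.1% → Format A
Format A wins overall and in every industry group — no reversal.

Yes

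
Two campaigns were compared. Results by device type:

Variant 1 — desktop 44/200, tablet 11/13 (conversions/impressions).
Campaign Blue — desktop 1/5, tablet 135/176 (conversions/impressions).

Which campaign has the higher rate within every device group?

Desktop: Variant 1 44/200 = 22.0%, Campaign Blue 1/5 = 20.0% → Variant 1
Tablet: Variant 1 11/13 = 84.6%, Campaign Blue 135/176 = 76.7% → Variant 1
Variant 1 has the higher rate in both groups.

Variant 1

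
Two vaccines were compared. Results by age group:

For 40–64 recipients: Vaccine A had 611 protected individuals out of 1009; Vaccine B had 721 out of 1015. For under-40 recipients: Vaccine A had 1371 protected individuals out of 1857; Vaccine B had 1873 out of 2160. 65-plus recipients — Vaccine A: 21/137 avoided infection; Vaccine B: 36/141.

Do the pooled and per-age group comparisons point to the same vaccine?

Yes

40–64: Vaccine A 611/1009 = 60.6%, Vaccine B 721/1015 = 71.0% → Vaccine B
Under-40: Vaccine A 1371/1857 = 73.8%, Vaccine B 1873/2160 = 86.7% → Vaccine B
65-plus: Vaccine A 21/137 = 15.3%, Vaccine B 36/141 = 25.5% → Vaccine B
Overall: Vaccine A 2003/3003 = 66.7%, Vaccine B 2630/3316 = 79.3% → Vaccine B
Vaccine B wins overall and in every age group — no reversal.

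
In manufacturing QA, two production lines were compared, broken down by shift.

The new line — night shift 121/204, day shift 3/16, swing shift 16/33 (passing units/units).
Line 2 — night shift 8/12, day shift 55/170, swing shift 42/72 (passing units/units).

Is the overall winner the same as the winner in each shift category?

No

Night shift: the new line 121/204 = 59.3%, Line 2 8/12 = 66.7% → Line 2
Day shift: the new line 3/16 = 18.8%, Line 2 55/170 = 32.4% → Line 2
Swing shift: the new line 16/33 = 48.5%, Line 2 42/72 = 58.3% → Line 2
Overall: the new line 140/253 = 55.3%, Line 2 105/254 = 41.3% → the new line
Line 2 wins each shift group but the new line wins overall — the comparison reverses. Line 2's units skew toward day shift, which has a lower base rate.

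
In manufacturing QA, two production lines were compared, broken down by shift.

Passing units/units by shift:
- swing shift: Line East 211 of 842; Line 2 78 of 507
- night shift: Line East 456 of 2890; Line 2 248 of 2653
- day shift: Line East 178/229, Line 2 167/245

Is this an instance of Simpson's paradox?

No

Swing shift: Line East 211/842 = 25.1%, Line 2 78/507 = 15.4% → Line East
Night shift: Line East 456/2890 = 15.8%, Line 2 248/2653 = 9.3% → Line East
Day shift: Line East 178/229 = 77.7%, Line 2 167/245 = 68.2% → Line East
Overall: Line East 845/3961 = 21.3%, Line 2 493/3405 = 14.5% → Line East
Line East wins overall and in every shift group — no reversal.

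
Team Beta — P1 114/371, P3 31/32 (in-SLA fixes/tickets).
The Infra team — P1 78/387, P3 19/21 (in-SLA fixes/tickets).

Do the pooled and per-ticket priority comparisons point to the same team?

Yes

P1: Team Beta 114/371 = 30.7%, the Infra team 78/387 = 20.2% → Team Beta
P3: Team Beta 31/32 = 96.9%, the Infra team 19/21 = 90.5% → Team Beta
Overall: Team Beta 145/403 = 36.0%, the Infra team 97/408 = 23.8% → Team Beta
Team Beta wins overall and in every ticket group — no reversal.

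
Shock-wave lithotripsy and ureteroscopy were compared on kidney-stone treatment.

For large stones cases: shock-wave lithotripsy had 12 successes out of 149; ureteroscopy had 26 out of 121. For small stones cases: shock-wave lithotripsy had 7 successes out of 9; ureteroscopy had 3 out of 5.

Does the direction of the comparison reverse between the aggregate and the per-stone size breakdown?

No

Large stones: shock-wave lithotripsy 12/149 = 8.1%, ureteroscopy 26/121 = 21.5% → ureteroscopy
Small stones: shock-wave lithotripsy 7/9 = 77.8%, ureteroscopy 3/5 = 60.0% → shock-wave lithotripsy
Overall: shock-wave lithotripsy 19/158 = 12.0%, ureteroscopy 29/126 = 23.0% → ureteroscopy
Neither sweeps: shock-wave lithotripsy wins 1 of 2 groups, ureteroscopy wins 1. Ureteroscopy wins overall but not every group — no Simpson reversal.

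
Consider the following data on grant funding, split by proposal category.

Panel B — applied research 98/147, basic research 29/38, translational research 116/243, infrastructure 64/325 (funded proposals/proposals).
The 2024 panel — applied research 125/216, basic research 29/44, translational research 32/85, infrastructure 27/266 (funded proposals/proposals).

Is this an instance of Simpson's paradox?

Applied research: Panel B 98/147 = 66.7%, the 2024 panel 125/216 = 57.9% → Panel B
Basic research: Panel B 29/38 = 76.3%, the 2024 panel 29/44 = 65.9% → Panel B
Translational research: Panel B 116/243 = 47.7%, the 2024 panel 32/85 = 37.6% → Panel B
Infrastructure: Panel B 64/325 = 19.7%, the 2024 panel 27/266 = 10.2% → Panel B
Overall: Panel B 307/753 = 40.8%, the 2024 panel 213/611 = 34.9% → Panel B
Panel B wins overall and in every proposal group — no reversal.

No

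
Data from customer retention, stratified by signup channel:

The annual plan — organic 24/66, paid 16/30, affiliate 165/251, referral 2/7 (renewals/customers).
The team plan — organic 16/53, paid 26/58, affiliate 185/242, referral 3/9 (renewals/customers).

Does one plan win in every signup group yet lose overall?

No

Organic: the annual plan 24/66 = 36.4%, the team plan 16/53 = 30.2% → the annual plan
Paid: the annual plan 16/30 = 53.3%, the team plan 26/58 = 44.8% → the annual plan
Affiliate: the annual plan 165/251 = 65.7%, the team plan 185/242 = 76.4% → the team plan
Referral: the annual plan 2/7 = 28.6%, the team plan 3/9 = 33.3% → the team plan
Overall: the annual plan 207/354 = 58.5%, the team plan 230/362 = 63.5% → the team plan
Neither sweeps: the annual plan wins 2 of 4 groups, the team plan wins 2. The team plan wins overall but not every group — no Simpson reversal.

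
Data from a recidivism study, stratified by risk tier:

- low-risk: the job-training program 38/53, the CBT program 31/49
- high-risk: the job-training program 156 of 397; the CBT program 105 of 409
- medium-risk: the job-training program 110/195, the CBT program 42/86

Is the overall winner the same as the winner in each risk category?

Yes

Low-risk: the job-training program 38/53 = 71.7%, the CBT program 31/49 = 63.3% → the job-training program
High-risk: the job-training program 156/397 = 39.3%, the CBT program 105/409 = 25.7% → the job-training program
Medium-risk: the job-training program 110/195 = 56.4%, the CBT program 42/86 = 48.8% → the job-training program
Overall: the job-training program 304/645 = 47.1%, the CBT program 178/544 = 32.7% → the job-training program
The job-training program wins overall and in every risk group — no reversal.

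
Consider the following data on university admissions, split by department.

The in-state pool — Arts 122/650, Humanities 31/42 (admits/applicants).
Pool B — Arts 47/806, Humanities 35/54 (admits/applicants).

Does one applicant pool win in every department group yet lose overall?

No

Arts: the in-state pool 122/650 = 18.8%, Pool B 47/806 = 5.8% → the in-state pool
Humanities: the in-state pool 31/42 = 73.8%, Pool B 35/54 = 64.8% → the in-state pool
Overall: the in-state pool 153/692 = 22.1%, Pool B 82/860 = 9.5% → the in-state pool
The in-state pool wins overall and in every department group — no reversal.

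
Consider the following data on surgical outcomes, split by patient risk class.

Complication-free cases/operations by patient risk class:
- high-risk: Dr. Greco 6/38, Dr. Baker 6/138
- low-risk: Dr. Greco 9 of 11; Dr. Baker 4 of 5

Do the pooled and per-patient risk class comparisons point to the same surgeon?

High-risk: Dr. Greco 6/38 = 15.8%, Dr. Baker 6/138 = 4.3% → Dr. Greco
Low-risk: Dr. Greco 9/11 = 81.8%, Dr. Baker 4/5 = 80.0% → Dr. Greco
Overall: Dr. Greco 15/49 = 30.6%, Dr. Baker 10/143 = 7.0% → Dr. Greco
Dr. Greco wins overall and in every patient risk group — no reversal.

Yes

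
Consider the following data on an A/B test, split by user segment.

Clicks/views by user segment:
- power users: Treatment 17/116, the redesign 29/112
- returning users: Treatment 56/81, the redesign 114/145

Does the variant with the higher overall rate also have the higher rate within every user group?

Yes

Power users: Treatment 17/116 = 14.7%, the redesign 29/112 = 25.9% → the redesign
Returning users: Treatment 56/81 = 69.1%, the redesign 114/145 = 78.6% → the redesign
Overall: Treatment 73/197 = 37.1%, the redesign 143/257 = 55.6% → the redesign
The redesign wins overall and in every user group — no reversal.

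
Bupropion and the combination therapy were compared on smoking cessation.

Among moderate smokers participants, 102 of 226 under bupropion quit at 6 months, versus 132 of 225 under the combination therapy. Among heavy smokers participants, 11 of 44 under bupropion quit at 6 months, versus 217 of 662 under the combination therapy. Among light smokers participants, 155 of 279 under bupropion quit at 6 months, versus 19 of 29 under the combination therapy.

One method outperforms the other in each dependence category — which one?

the combination therapy

Moderate smokers: bupropion 102/226 = 45.1%, the combination therapy 132/225 = 58.7% → the combination therapy
Heavy smokers: bupropion 11/44 = 25.0%, the combination therapy 217/662 = 32.8% → the combination therapy
Light smokers: bupropion 155/279 = 55.6%, the combination therapy 19/29 = 65.5% → the combination therapy
The combination therapy has the higher rate in all 3 groups.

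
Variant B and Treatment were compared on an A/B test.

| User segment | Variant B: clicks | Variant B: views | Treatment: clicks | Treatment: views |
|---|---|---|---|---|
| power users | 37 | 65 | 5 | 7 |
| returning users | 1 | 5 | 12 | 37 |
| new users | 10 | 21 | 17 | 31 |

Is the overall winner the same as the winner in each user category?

Power users: Variant B 37/65 = 56.9%, Treatment 5/7 = 71.4% → Treatment
Returning users: Variant B 1/5 = 20.0%, Treatment 12/37 = 32.4% → Treatment
New users: Variant B 10/21 = 47.6%, Treatment 17/31 = 54.8% → Treatment
Overall: Variant B 48/91 = 52.7%, Treatment 34/75 = 45.3% → Variant B
Treatment wins each user group but Variant B wins overall — the comparison reverses. Treatment's views skew toward returning users, which has a lower base rate.

No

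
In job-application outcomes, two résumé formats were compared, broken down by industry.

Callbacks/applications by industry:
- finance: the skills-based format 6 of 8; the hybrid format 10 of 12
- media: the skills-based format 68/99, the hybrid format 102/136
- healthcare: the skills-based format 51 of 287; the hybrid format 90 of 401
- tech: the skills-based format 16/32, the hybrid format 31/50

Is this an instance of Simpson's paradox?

No

Finance: the skills-based format 6/8 = 75.0%, the hybrid format 10/12 = 83.3% → the hybrid format
Media: the skills-based format 68/99 = 68.7%, the hybrid format 102/136 = 75.0% → the hybrid format
Healthcare: the skills-based format 51/287 = 17.8%, the hybrid format 90/401 = 22.4% → the hybrid format
Tech: the skills-based format 16/32 = 50.0%, the hybrid format 31/50 = 62.0% → the hybrid format
Overall: the skills-based format 141/426 = 33.1%, the hybrid format 233/599 = 38.9% → the hybrid format
The hybrid format wins overall and in every industry group — no reversal.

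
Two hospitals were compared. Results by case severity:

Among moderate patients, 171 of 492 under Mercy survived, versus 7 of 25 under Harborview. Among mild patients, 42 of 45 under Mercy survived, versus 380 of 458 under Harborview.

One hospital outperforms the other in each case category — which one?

Mercy

Moderate: Mercy 171/492 = 34.8%, Harborview 7/25 = 28.0% → Mercy
Mild: Mercy 42/45 = 93.3%, Harborview 380/458 = 83.0% → Mercy
Mercy has the higher rate in both groups.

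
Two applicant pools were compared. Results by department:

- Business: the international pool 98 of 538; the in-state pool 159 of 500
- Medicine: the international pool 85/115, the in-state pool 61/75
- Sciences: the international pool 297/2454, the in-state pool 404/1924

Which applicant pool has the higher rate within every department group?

the in-state pool

Business: the international pool 98/538 = 18.2%, the in-state pool 159/500 = 31.8% → the in-state pool
Medicine: the international pool 85/115 = 73.9%, the in-state pool 61/75 = 81.3% → the in-state pool
Sciences: the international pool 297/2454 = 12.1%, the in-state pool 404/1924 = 21.0% → the in-state pool
The in-state pool has the higher rate in all 3 groups.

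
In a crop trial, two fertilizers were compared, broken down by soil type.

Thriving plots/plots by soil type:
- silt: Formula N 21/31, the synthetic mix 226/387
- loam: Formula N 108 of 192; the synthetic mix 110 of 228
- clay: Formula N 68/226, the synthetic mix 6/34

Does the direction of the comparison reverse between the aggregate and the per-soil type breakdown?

Yes

Silt: Formula N 21/31 = 67.7%, the synthetic mix 226/387 = 58.4% → Formula N
Loam: Formula N 108/192 = 56.2%, the synthetic mix 110/228 = 48.2% → Formula N
Clay: Formula N 68/226 = 30.1%, the synthetic mix 6/34 = 17.6% → Formula N
Overall: Formula N 197/449 = 43.9%, the synthetic mix 342/649 = 52.7% → the synthetic mix
Formula N wins each soil group but the synthetic mix wins overall — the comparison reverses. Formula N's plots skew toward clay, which has a lower base rate.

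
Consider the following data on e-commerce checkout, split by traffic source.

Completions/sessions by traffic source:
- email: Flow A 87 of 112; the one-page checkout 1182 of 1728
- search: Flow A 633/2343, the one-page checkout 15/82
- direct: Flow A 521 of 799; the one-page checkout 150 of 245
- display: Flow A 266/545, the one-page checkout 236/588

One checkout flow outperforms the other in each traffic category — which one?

Email: Flow A 87/112 = 77.7%, the one-page checkout 1182/1728 = 68.4% → Flow A
Search: Flow A 633/2343 = 27.0%, the one-page checkout 15/82 = 18.3% → Flow A
Direct: Flow A 521/799 = 65.2%, the one-page checkout 150/245 = 61.2% → Flow A
Display: Flow A 266/545 = 48.8%, the one-page checkout 236/588 = 40.1% → Flow A
Flow A has the higher rate in all 4 groups.

Flow A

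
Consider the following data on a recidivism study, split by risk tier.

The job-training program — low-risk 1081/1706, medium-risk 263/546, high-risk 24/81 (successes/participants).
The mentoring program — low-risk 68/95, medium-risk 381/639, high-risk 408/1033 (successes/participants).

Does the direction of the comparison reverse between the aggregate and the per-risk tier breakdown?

Yes

Low-risk: the job-training program 1081/1706 = 63.4%, the mentoring program 68/95 = 71.6% → the mentoring program
Medium-risk: the job-training program 263/546 = 48.2%, the mentoring program 381/639 = 59.6% → the mentoring program
High-risk: the job-training program 24/81 = 29.6%, the mentoring program 408/1033 = 39.5% → the mentoring program
Overall: the job-training program 1368/2333 = 58.6%, the mentoring program 857/1767 = 48.5% → the job-training program
The mentoring program wins each risk group but the job-training program wins overall — the comparison reverses. The mentoring program's participants skew toward high-risk, which has a lower base rate.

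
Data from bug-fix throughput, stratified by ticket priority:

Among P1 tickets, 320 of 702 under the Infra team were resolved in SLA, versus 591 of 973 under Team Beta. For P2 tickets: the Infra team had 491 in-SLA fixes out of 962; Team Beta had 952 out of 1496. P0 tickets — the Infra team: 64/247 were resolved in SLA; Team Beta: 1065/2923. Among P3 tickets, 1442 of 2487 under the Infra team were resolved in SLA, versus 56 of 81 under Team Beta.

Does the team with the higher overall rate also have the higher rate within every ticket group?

No

P1: the Infra team 320/702 = 45.6%, Team Beta 591/973 = 60.7% → Team Beta
P2: the Infra team 491/962 = 51.0%, Team Beta 952/1496 = 63.6% → Team Beta
P0: the Infra team 64/247 = 25.9%, Team Beta 1065/2923 = 36.4% → Team Beta
P3: the Infra team 1442/2487 = 58.0%, Team Beta 56/81 = 69.1% → Team Beta
Overall: the Infra team 2317/4398 = 52.7%, Team Beta 2664/5473 = 48.7% → the Infra team
Team Beta wins each ticket group but the Infra team wins overall — the comparison reverses. Team Beta's tickets skew toward P0, which has a lower base rate.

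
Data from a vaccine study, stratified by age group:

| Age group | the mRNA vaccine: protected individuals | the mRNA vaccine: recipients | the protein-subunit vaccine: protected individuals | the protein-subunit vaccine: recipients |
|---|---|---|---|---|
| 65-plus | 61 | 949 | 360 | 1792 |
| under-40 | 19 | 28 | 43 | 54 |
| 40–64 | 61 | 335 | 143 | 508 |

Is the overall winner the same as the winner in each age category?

Yes

65-plus: the mRNA vaccine 61/949 = 6.4%, the protein-subunit vaccine 360/1792 = 20.1% → the protein-subunit vaccine
Under-40: the mRNA vaccine 19/28 = 67.9%, the protein-subunit vaccine 43/54 = 79.6% → the protein-subunit vaccine
40–64: the mRNA vaccine 61/335 = 18.2%, the protein-subunit vaccine 143/508 = 28.1% → the protein-subunit vaccine
Overall: the mRNA vaccine 141/1312 = 10.7%, the protein-subunit vaccine 546/2354 = 23.2% → the protein-subunit vaccine
The protein-subunit vaccine wins overall and in every age group — no reversal.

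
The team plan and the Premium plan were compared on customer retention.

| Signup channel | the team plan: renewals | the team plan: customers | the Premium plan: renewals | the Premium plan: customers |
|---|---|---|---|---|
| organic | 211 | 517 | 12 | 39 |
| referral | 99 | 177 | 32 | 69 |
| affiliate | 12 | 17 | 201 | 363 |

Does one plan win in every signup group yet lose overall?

Yes

Organic: the team plan 211/517 = 40.8%, the Premium plan 12/39 = 30.8% → the team plan
Referral: the team plan 99/177 = 55.9%, the Premium plan 32/69 = 46.4% → the team plan
Affiliate: the team plan 12/17 = 70.6%, the Premium plan 201/363 = 55.4% → the team plan
Overall: the team plan 322/711 = 45.3%, the Premium plan 245/471 = 52.0% → the Premium plan
The team plan wins each signup group but the Premium plan wins overall — the comparison reverses. The team plan's customers skew toward organic, which has a lower base rate.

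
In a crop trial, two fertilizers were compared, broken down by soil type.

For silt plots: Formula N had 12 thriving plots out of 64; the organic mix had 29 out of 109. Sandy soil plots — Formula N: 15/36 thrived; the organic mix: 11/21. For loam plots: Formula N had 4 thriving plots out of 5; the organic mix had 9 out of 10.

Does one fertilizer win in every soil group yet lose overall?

Silt: Formula N 12/64 = 18.8%, the organic mix 29/109 = 26.6% → the organic mix
Sandy soil: Formula N 15/36 = 41.7%, the organic mix 11/21 = 52.4% → the organic mix
Loam: Formula N 4/5 = 80.0%, the organic mix 9/10 = 90.0% → the organic mix
Overall: Formula N 31/105 = 29.5%, the organic mix 49/140 = 35.0% → the organic mix
The organic mix wins overall and in every soil group — no reversal.

No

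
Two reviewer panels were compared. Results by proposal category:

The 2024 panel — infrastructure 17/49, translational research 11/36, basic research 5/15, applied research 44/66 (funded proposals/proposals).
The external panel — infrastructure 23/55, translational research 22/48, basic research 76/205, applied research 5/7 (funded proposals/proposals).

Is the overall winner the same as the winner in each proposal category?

Infrastructure: the 2024 panel 17/49 = 34.7%, the external panel 23/55 = 41.8% → the external panel
Translational research: the 2024 panel 11/36 = 30.6%, the external panel 22/48 = 45.8% → the external panel
Basic research: the 2024 panel 5/15 = 33.3%, the external panel 76/205 = 37.1% → the external panel
Applied research: the 2024 panel 44/66 = 66.7%, the external panel 5/7 = 71.4% → the external panel
Overall: the 2024 panel 77/166 = 46.4%, the external panel 126/315 = 40.0% → the 2024 panel
The external panel wins each proposal group but the 2024 panel wins overall — the comparison reverses. The external panel's proposals skew toward basic research, which has a lower base rate.

No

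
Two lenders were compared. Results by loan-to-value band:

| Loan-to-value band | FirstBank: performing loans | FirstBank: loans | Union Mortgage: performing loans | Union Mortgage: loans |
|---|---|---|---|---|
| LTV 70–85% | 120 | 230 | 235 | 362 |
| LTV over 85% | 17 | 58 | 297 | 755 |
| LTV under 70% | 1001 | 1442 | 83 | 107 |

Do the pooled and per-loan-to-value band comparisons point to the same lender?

LTV 70–85%: FirstBank 120/230 = 52.2%, Union Mortgage 235/362 = 64.9% → Union Mortgage
LTV over 85%: FirstBank 17/58 = 29.3%, Union Mortgage 297/755 = 39.3% → Union Mortgage
LTV under 70%: FirstBank 1001/1442 = 69.4%, Union Mortgage 83/107 = 77.6% → Union Mortgage
Overall: FirstBank 1138/1730 = 65.8%, Union Mortgage 615/1224 = 50.2% → FirstBank
Union Mortgage wins each loan-to-value group but FirstBank wins overall — the comparison reverses. Union Mortgage's loans skew toward LTV over 85%, which has a lower base rate.

No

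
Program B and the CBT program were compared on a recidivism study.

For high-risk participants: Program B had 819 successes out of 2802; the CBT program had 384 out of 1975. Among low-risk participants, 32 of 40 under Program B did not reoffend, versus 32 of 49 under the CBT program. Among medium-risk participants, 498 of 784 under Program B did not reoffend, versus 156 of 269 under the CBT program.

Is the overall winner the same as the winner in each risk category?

High-risk: Program B 819/2802 = 29.2%, the CBT program 384/1975 = 19.4% → Program B
Low-risk: Program B 32/40 = 80.0%, the CBT program 32/49 = 65.3% → Program B
Medium-risk: Program B 498/784 = 63.5%, the CBT program 156/269 = 58.0% → Program B
Overall: Program B 1349/3626 = 37.2%, the CBT program 572/2293 = 24.9% → Program B
Program B wins overall and in every risk group — no reversal.

Yes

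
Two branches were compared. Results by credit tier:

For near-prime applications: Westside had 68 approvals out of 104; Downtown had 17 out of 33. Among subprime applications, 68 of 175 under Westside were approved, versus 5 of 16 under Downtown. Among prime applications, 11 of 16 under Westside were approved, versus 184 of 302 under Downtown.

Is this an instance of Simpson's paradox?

Yes

Near-prime: Westside 68/104 = 65.4%, Downtown 17/33 = 51.5% → Westside
Subprime: Westside 68/175 = 38.9%, Downtown 5/16 = 31.2% → Westside
Prime: Westside 11/16 = 68.8%, Downtown 184/302 = 60.9% → Westside
Overall: Westside 147/295 = 49.8%, Downtown 206/351 = 58.7% → Downtown
Westside wins each credit group but Downtown wins overall — the comparison reverses. Westside's applications skew toward subprime, which has a lower base rate.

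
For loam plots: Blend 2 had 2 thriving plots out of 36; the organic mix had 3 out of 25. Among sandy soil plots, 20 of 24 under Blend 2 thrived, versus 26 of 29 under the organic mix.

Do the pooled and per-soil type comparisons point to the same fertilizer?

Loam: Blend 2 2/36 = 5.6%, the organic mix 3/25 = 12.0% → the organic mix
Sandy soil: Blend 2 20/24 = 83.3%, the organic mix 26/29 = 89.7% → the organic mix
Overall: Blend 2 22/60 = 36.7%, the organic mix 29/54 = 53.7% → the organic mix
The organic mix wins overall and in every soil group — no reversal.

Yes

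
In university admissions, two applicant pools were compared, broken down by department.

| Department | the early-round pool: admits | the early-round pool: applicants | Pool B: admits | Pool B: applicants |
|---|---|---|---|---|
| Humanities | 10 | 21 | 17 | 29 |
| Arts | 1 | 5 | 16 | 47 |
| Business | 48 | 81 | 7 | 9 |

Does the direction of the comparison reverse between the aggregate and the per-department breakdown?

Yes

Humanities: the early-round pool 10/21 = 47.6%, Pool B 17/29 = 58.6% → Pool B
Arts: the early-round pool 1/5 = 20.0%, Pool B 16/47 = 34.0% → Pool B
Business: the early-round pool 48/81 = 59.3%, Pool B 7/9 = 77.8% → Pool B
Overall: the early-round pool 59/107 = 55.1%, Pool B 40/85 = 47.1% → the early-round pool
Pool B wins each department group but the early-round pool wins overall — the comparison reverses. Pool B's applicants skew toward Arts, which has a lower base rate.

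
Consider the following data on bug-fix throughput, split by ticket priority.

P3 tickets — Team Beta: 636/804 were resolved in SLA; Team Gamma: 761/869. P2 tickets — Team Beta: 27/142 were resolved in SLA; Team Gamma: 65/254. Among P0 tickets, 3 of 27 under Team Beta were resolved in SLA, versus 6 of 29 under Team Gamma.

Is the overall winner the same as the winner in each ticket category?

Yes

P3: Team Beta 636/804 = 79.1%, Team Gamma 761/869 = 87.6% → Team Gamma
P2: Team Beta 27/142 = 19.0%, Team Gamma 65/254 = 25.6% → Team Gamma
P0: Team Beta 3/27 = 11.1%, Team Gamma 6/29 = 20.7% → Team Gamma
Overall: Team Beta 666/973 = 68.4%, Team Gamma 832/1152 = 72.2% → Team Gamma
Team Gamma wins overall and in every ticket group — no reversal.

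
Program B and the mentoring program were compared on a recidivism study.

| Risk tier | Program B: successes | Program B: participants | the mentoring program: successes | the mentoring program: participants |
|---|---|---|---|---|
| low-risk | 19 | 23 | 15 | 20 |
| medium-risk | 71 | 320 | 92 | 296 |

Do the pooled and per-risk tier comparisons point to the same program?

No

Low-risk: Program B 19/23 = 82.6%, the mentoring program 15/20 = 75.0% → Program B
Medium-risk: Program B 71/320 = 22.2%, the mentoring program 92/296 = 31.1% → the mentoring program
Overall: Program B 90/343 = 26.2%, the mentoring program 107/316 = 33.9% → the mentoring program
Neither sweeps: Program B wins 1 of 2 groups, the mentoring program wins 1. The mentoring program wins overall but not every group — no Simpson reversal.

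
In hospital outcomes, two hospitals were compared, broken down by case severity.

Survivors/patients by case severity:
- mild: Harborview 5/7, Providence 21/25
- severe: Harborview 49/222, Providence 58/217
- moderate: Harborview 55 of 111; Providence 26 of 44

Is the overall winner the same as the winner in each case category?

Yes

Mild: Harborview 5/7 = 71.4%, Providence 21/25 = 84.0% → Providence
Severe: Harborview 49/222 = 22.1%, Providence 58/217 = 26.7% → Providence
Moderate: Harborview 55/111 = 49.5%, Providence 26/44 = 59.1% → Providence
Overall: Harborview 109/340 = 32.1%, Providence 105/286 = 36.7% → Providence
Providence wins overall and in every case group — no reversal.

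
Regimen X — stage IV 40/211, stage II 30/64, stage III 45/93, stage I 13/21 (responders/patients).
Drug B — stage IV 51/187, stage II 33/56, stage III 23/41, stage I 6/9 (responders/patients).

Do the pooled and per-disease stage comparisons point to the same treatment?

Yes

Stage IV: Regimen X 40/211 = 19.0%, Drug B 51/187 = 27.3% → Drug B
Stage II: Regimen X 30/64 = 46.9%, Drug B 33/56 = 58.9% → Drug B
Stage III: Regimen X 45/93 = 48.4%, Drug B 23/41 = 56.1% → Drug B
Stage I: Regimen X 13/21 = 61.9%, Drug B 6/9 = 66.7% → Drug B
Overall: Regimen X 128/389 = 32.9%, Drug B 113/293 = 38.6% → Drug B
Drug B wins overall and in every disease group — no reversal.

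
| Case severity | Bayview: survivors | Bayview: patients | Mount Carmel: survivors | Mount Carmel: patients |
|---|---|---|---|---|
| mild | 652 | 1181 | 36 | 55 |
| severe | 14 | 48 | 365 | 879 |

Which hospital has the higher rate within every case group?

Mild: Bayview 652/1181 = 55.2%, Mount Carmel 36/55 = 65.5% → Mount Carmel
Severe: Bayview 14/48 = 29.2%, Mount Carmel 365/879 = 41.5% → Mount Carmel
Mount Carmel has the higher rate in both groups.

Mount Carmel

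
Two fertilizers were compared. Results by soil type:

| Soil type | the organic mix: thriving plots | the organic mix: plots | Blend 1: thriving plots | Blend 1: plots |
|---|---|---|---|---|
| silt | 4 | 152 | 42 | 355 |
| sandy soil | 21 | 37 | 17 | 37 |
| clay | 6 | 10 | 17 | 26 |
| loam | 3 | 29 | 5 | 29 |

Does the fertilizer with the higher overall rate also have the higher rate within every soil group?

No

Silt: the organic mix 4/152 = 2.6%, Blend 1 42/355 = 11.8% → Blend 1
Sandy soil: the organic mix 21/37 = 56.8%, Blend 1 17/37 = 45.9% → the organic mix
Clay: the organic mix 6/10 = 60.0%, Blend 1 17/26 = 65.4% → Blend 1
Loam: the organic mix 3/29 = 10.3%, Blend 1 5/29 = 17.2% → Blend 1
Overall: the organic mix 34/228 = 14.9%, Blend 1 81/447 = 18.1% → Blend 1
Neither sweeps: the organic mix wins 1 of 4 groups, Blend 1 wins 3. Blend 1 wins overall but not every group — no Simpson reversal.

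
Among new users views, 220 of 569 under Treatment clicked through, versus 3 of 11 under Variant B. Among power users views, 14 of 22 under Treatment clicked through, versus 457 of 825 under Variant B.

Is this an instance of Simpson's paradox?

Yes

New users: Treatment 220/569 = 38.7%, Variant B 3/11 = 27.3% → Treatment
Power users: Treatment 14/22 = 63.6%, Variant B 457/825 = 55.4% → Treatment
Overall: Treatment 234/591 = 39.6%, Variant B 460/836 = 55.0% → Variant B
Treatment wins each user group but Variant B wins overall — the comparison reverses. Treatment's views skew toward new users, which has a lower base rate.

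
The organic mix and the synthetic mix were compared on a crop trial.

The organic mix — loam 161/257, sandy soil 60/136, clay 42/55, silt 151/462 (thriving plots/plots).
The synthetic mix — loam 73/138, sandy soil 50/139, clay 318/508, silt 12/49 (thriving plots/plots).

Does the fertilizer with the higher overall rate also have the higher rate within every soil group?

Loam: the organic mix 161/257 = 62.6%, the synthetic mix 73/138 = 52.9% → the organic mix
Sandy soil: the organic mix 60/136 = 44.1%, the synthetic mix 50/139 = 36.0% → the organic mix
Clay: the organic mix 42/55 = 76.4%, the synthetic mix 318/508 = 62.6% → the organic mix
Silt: the organic mix 151/462 = 32.7%, the synthetic mix 12/49 = 24.5% → the organic mix
Overall: the organic mix 414/910 = 45.5%, the synthetic mix 453/834 = 54.3% → the synthetic mix
The organic mix wins each soil group but the synthetic mix wins overall — the comparison reverses. The organic mix's plots skew toward silt, which has a lower base rate.

No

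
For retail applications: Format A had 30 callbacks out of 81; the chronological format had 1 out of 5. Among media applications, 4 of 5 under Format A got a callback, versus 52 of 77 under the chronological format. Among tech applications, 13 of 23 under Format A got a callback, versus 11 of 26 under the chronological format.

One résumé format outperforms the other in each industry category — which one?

Retail: Format A 30/81 = 37.0%, the chronological format 1/5 = 20.0% → Format A
Media: Format A 4/5 = 80.0%, the chronological format 52/77 = 67.5% → Format A
Tech: Format A 13/23 = 56.5%, the chronological format 11/26 = 42.3% → Format A
Format A has the higher rate in all 3 groups.

Format A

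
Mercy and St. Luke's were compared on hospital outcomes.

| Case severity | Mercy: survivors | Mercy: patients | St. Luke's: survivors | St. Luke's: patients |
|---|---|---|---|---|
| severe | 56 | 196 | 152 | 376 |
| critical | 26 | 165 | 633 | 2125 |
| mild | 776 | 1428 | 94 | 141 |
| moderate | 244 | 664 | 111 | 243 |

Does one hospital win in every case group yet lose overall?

Yes

Severe: Mercy 56/196 = 28.6%, St. Luke's 152/376 = 40.4% → St. Luke's
Critical: Mercy 26/165 = 15.8%, St. Luke's 633/2125 = 29.8% → St. Luke's
Mild: Mercy 776/1428 = 54.3%, St. Luke's 94/141 = 66.7% → St. Luke's
Moderate: Mercy 244/664 = 36.7%, St. Luke's 111/243 = 45.7% → St. Luke's
Overall: Mercy 1102/2453 = 44.9%, St. Luke's 990/2885 = 34.3% → Mercy
St. Luke's wins each case group but Mercy wins overall — the comparison reverses. St. Luke's's patients skew toward critical, which has a lower base rate.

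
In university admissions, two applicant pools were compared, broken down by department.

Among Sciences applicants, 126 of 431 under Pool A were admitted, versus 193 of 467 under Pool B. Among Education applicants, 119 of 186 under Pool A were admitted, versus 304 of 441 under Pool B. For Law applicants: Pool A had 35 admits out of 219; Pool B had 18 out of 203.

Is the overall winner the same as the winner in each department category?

No

Sciences: Pool A 126/431 = 29.2%, Pool B 193/467 = 41.3% → Pool B
Education: Pool A 119/186 = 64.0%, Pool B 304/441 = 68.9% → Pool B
Law: Pool A 35/219 = 16.0%, Pool B 18/203 = 8.9% → Pool A
Overall: Pool A 280/836 = 33.5%, Pool B 515/1111 = 46.4% → Pool B
Neither sweeps: Pool A wins 1 of 3 groups, Pool B wins 2. Pool B wins overall but not every group — no Simpson reversal.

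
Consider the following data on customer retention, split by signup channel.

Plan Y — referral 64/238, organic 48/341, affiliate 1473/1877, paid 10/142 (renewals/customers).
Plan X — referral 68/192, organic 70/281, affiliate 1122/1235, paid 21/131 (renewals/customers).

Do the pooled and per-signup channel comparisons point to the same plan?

Referral: Plan Y 64/238 = 26.9%, Plan X 68/192 = 35.4% → Plan X
Organic: Plan Y 48/341 = 14.1%, Plan X 70/281 = 24.9% → Plan X
Affiliate: Plan Y 1473/1877 = 78.5%, Plan X 1122/1235 = 90.9% → Plan X
Paid: Plan Y 10/142 = 7.0%, Plan X 21/131 = 16.0% → Plan X
Overall: Plan Y 1595/2598 = 61.4%, Plan X 1281/1839 = 69.7% → Plan X
Plan X wins overall and in every signup group — no reversal.

Yes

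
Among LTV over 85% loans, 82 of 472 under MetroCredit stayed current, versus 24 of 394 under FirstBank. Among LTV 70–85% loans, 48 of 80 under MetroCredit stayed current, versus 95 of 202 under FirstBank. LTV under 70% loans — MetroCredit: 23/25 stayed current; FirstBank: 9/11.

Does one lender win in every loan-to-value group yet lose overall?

No

LTV over 85%: MetroCredit 82/472 = 17.4%, FirstBank 24/394 = 6.1% → MetroCredit
LTV 70–85%: MetroCredit 48/80 = 60.0%, FirstBank 95/202 = 47.0% → MetroCredit
LTV under 70%: MetroCredit 23/25 = 92.0%, FirstBank 9/11 = 81.8% → MetroCredit
Overall: MetroCredit 153/577 = 26.5%, FirstBank 128/607 = 21.1% → MetroCredit
MetroCredit wins overall and in every loan-to-value group — no reversal.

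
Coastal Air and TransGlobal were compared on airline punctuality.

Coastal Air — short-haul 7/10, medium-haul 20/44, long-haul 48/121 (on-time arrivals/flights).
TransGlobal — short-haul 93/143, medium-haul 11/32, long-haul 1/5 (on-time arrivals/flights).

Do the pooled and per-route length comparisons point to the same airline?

No

Short-haul: Coastal Air 7/10 = 70.0%, TransGlobal 93/143 = 65.0% → Coastal Air
Medium-haul: Coastal Air 20/44 = 45.5%, TransGlobal 11/32 = 34.4% → Coastal Air
Long-haul: Coastal Air 48/121 = 39.7%, TransGlobal 1/5 = 20.0% → Coastal Air
Overall: Coastal Air 75/175 = 42.9%, TransGlobal 105/180 = 58.3% → TransGlobal
Coastal Air wins each route group but TransGlobal wins overall — the comparison reverses. Coastal Air's flights skew toward long-haul, which has a lower base rate.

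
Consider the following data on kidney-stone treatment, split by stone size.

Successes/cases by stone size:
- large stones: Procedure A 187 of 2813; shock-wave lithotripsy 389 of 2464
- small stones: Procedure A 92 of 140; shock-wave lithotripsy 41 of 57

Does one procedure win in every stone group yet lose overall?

Large stones: Procedure A 187/2813 = 6.6%, shock-wave lithotripsy 389/2464 = 15.8% → shock-wave lithotripsy
Small stones: Procedure A 92/140 = 65.7%, shock-wave lithotripsy 41/57 = 71.9% → shock-wave lithotripsy
Overall: Procedure A 279/2953 = 9.4%, shock-wave lithotripsy 430/2521 = 17.1% → shock-wave lithotripsy
Shock-wave lithotripsy wins overall and in every stone group — no reversal.

No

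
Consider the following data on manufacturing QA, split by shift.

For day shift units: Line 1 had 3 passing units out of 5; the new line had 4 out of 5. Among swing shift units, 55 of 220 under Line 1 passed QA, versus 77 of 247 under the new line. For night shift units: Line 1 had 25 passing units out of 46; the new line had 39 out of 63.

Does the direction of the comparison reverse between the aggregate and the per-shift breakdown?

No

Day shift: Line 1 3/5 = 60.0%, the new line 4/5 = 80.0% → the new line
Swing shift: Line 1 55/220 = 25.0%, the new line 77/247 = 31.2% → the new line
Night shift: Line 1 25/46 = 54.3%, the new line 39/63 = 61.9% → the new line
Overall: Line 1 83/271 = 30.6%, the new line 120/315 = 38.1% → the new line
The new line wins overall and in every shift group — no reversal.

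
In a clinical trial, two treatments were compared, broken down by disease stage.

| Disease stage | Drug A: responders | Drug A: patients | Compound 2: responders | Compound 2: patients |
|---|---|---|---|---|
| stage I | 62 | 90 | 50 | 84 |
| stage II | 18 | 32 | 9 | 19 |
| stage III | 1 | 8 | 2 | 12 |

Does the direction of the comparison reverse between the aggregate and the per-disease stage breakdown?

No

Stage I: Drug A 62/90 = 68.9%, Compound 2 50/84 = 59.5% → Drug A
Stage II: Drug A 18/32 = 56.2%, Compound 2 9/19 = 47.4% → Drug A
Stage III: Drug A 1/8 = 12.5%, Compound 2 2/12 = 16.7% → Compound 2
Overall: Drug A 81/130 = 62.3%, Compound 2 61/115 = 53.0% → Drug A
Neither sweeps: Drug A wins 2 of 3 groups, Compound 2 wins 1. Drug A wins overall but not every group — no Simpson reversal.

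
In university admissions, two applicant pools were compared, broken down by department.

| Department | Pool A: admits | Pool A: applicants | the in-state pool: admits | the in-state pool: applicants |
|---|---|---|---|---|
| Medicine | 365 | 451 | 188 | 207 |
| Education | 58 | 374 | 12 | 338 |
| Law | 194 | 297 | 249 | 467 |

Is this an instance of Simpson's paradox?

Medicine: Pool A 365/451 = 80.9%, the in-state pool 188/207 = 90.8% → the in-state pool
Education: Pool A 58/374 = 15.5%, the in-state pool 12/338 = 3.6% → Pool A
Law: Pool A 194/297 = 65.3%, the in-state pool 249/467 = 53.3% → Pool A
Overall: Pool A 617/1122 = 55.0%, the in-state pool 449/1012 = 44.4% → Pool A
Neither sweeps: Pool A wins 2 of 3 groups, the in-state pool wins 1. Pool A wins overall but not every group — no Simpson reversal.

No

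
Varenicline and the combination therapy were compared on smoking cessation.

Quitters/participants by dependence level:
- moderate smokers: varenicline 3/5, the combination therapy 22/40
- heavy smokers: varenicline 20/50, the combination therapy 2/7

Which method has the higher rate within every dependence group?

Moderate smokers: varenicline 3/5 = 60.0%, the combination therapy 22/40 = 55.0% → varenicline
Heavy smokers: varenicline 20/50 = 40.0%, the combination therapy 2/7 = 28.6% → varenicline
Varenicline has the higher rate in both groups.

varenicline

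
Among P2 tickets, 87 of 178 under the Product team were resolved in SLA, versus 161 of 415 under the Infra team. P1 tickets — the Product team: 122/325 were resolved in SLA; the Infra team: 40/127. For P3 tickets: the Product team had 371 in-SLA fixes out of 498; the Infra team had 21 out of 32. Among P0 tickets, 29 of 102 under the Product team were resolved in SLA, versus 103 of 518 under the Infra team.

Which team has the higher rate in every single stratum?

P2: the Product team 87/178 = 48.9%, the Infra team 161/415 = 38.8% → the Product team
P1: the Product team 122/325 = 37.5%, the Infra team 40/127 = 31.5% → the Product team
P3: the Product team 371/498 = 74.5%, the Infra team 21/32 = 65.6% → the Product team
P0: the Product team 29/102 = 28.4%, the Infra team 103/518 = 19.9% → the Product team
The Product team has the higher rate in all 4 groups.

the Product team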